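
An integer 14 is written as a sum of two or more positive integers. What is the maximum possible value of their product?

Fill f[k] for k=2..14: at each k try every first piece i and multiply by the better of (k−i) uncut or f[k−i].
f[2] = 1*max(1,0) = 1*1 = 1
f[3] = 1*max(2,1) = 1*2 = 2
f[4] = 2*max(2,1) = 2*2 = 4
f[5] = 2*max(3,2) = 2*3 = 6
f[6] = 3*max(3,2) = 3*3 = 9
f[7] = 2*max(5,6) = 2*6 = 12
f[8] = 2*max(6,9) = 2*9 = 18
f[9] = 3*max(6,9) = 3*9 = 27
f[10] = 2*max(8,18) = 2*18 = 36
f[11] = 2*max(9,27) = 2*27 = 54
f[12] = 3*max(9,27) = 3*27 = 81
f[13] = 2*max(11,54) = 2*54 = 108
f[14] = 2*max(12,81) = 2*81 = 162
One optimal split: 3 + 3 + 3 + 3 + 2; product 3*3*3*3*2 = 162.

162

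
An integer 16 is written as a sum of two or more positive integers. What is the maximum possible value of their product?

324

Fill P[k] for k=2..16: at each k try every first piece i and multiply by the better of (k−i) uncut or P[k−i].
P[2] = 1·max(1,0) = 1·1 = 1
P[3] = 1·max(2,1) = 1·2 = 2
P[4] = 2·max(2,1) = 2·2 = 4
P[5] = 2·max(3,2) = 2·3 = 6
P[6] = 3·max(3,2) = 3·3 = 9
P[7] = 2·max(5,6) = 2·6 = 12
P[8] = 2·max(6,9) = 2·9 = 18
P[9] = 3·max(6,9) = 3·9 = 27
P[10] = 2·max(8,18) = 2·18 = 36
P[11] = 2·max(9,27) = 2·27 = 54
P[12] = 3·max(9,27) = 3·27 = 81
P[13] = 2·max(11,54) = 2·54 = 108
P[14] = 2·max(12,81) = 2·81 = 162
P[15] = 3·max(12,81) = 3·81 = 243
P[16] = 2·max(14,162) = 2·162 = 324
One optimal split: 3 + 3 + 3 + 3 + 2 + 2; product 3·3·3·3·2·2 = 324.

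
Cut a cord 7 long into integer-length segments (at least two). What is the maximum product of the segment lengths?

12

Define m[k] = max over 1≤i<k of i · max(k−i, m[k−i]); the inner max lets the remainder stay uncut if that's better.
m[2] = 1·max(1,0) = 1·1 = 1
m[3] = 1·max(2,1) = 1·2 = 2
m[4] = 2·max(2,1) = 2·2 = 4
m[5] = 2·max(3,2) = 2·3 = 6
m[6] = 3·max(3,2) = 3·3 = 9
m[7] = 2·max(5,6) = 2·6 = 12
One optimal split: 3 + 2 + 2; product 3·2·2 = 12.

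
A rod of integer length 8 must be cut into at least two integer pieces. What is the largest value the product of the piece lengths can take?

Fill prod[k] for k=2..8: at each k try every first piece i and multiply by the better of (k−i) uncut or prod[k−i].
prod[2] = 1×max(1,0) = 1×1 = 1
prod[3] = 1×max(2,1) = 1×2 = 2
prod[4] = 2×max(2,1) = 2×2 = 4
prod[5] = 2×max(3,2) = 2×3 = 6
prod[6] = 3×max(3,2) = 3×3 = 9
prod[7] = 2×max(5,6) = 2×6 = 12
prod[8] = 2×max(6,9) = 2×9 = 18
One optimal split: 3 + 3 + 2; product 3×3×2 = 18.

18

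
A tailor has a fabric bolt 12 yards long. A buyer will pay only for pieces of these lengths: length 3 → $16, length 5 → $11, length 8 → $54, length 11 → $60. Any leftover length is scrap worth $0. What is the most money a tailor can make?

Build f[k] bottom-up: f[k] = max over allowed piece i of (p[i] + f[k−i]).
f[1] = 0
f[2] = 0
f[3] = 16
f[4] = 16
f[5] = max(16+0, 11+0) = 16
f[6] = max(16+16, 11+0) = 32
f[7] = max(16+16, 11+0) = 32
f[8] = max(16+16, 11+16, 54+0) = 54
f[9] = max(16+32, 11+16, 54+0) = 54
f[10] = max(16+32, 11+16, 54+0) = 54
f[11] = max(16+54, 11+32, 54+16, 60+0) = 70
f[12] = max(16+54, 11+32, 54+16, 60+0) = 70
One optimal cutting: pieces 8 + 3 with 1 yard of scrap → $70.

70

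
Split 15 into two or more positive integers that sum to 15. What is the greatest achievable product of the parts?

Define prod[k] = max over 1≤i<k of i · max(k−i, prod[k−i]); the inner max lets the remainder stay uncut if that's better.
prod[2] = 1·max(1,0) = 1·1 = 1
prod[3] = 1·max(2,1) = 1·2 = 2
prod[4] = 2·max(2,1) = 2·2 = 4
prod[5] = 2·max(3,2) = 2·3 = 6
prod[6] = 3·max(3,2) = 3·3 = 9
prod[7] = 2·max(5,6) = 2·6 = 12
prod[8] = 2·max(6,9) = 2·9 = 18
prod[9] = 3·max(6,9) = 3·9 = 27
prod[10] = 2·max(8,18) = 2·18 = 36
prod[11] = 2·max(9,27) = 2·27 = 54
prod[12] = 3·max(9,27) = 3·27 = 81
prod[13] = 2·max(11,54) = 2·54 = 108
prod[14] = 2·max(12,81) = 2·81 = 162
prod[15] = 3·max(12,81) = 3·81 = 243
One optimal split: 3 + 3 + 3 + 3 + 3; product 3·3·3·3·3 = 243.

243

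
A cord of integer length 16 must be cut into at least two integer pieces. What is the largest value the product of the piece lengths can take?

Fill g[k] for k=2..16: at each k try every first piece i and multiply by the better of (k−i) uncut or g[k−i].
g[2] = 1*max(1,0) = 1*1 = 1
g[3] = 1*max(2,1) = 1*2 = 2
g[4] = 2*max(2,1) = 2*2 = 4
g[5] = 2*max(3,2) = 2*3 = 6
g[6] = 3*max(3,2) = 3*3 = 9
g[7] = 2*max(5,6) = 2*6 = 12
g[8] = 2*max(6,9) = 2*9 = 18
g[9] = 3*max(6,9) = 3*9 = 27
g[10] = 2*max(8,18) = 2*18 = 36
g[11] = 2*max(9,27) = 2*27 = 54
g[12] = 3*max(9,27) = 3*27 = 81
g[13] = 2*max(11,54) = 2*54 = 108
g[14] = 2*max(12,81) = 2*81 = 162
g[15] = 3*max(12,81) = 3*81 = 243
g[16] = 2*max(14,162) = 2*162 = 324
One optimal split: 3 + 3 + 3 + 3 + 2 + 2; product 3*3*3*3*2*2 = 324.

324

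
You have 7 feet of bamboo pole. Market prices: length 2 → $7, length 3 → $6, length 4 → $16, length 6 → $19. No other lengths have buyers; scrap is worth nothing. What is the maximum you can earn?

Build f[k] bottom-up: f[k] = max over allowed piece i of (p[i] + f[k−i]).
f[1] = 0
f[2] = 7
f[3] = max(7+0, 6+0) = 7
f[4] = max(7+7, 6+0, 16+0) = 16
f[5] = max(7+7, 6+7, 16+0) = 16
f[6] = max(7+16, 6+7, 16+7, 19+0) = 23
f[7] = max(7+16, 6+16, 16+7, 19+0) = 23
One optimal cutting: pieces 4 + 2 with 1 foot of scrap → $23.

23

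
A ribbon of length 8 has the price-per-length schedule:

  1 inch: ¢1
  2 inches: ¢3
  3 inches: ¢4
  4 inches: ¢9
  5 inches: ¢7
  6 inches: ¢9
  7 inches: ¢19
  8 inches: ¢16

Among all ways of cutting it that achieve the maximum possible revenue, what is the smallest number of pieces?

2

Let r[k] be the best obtainable value from length k. For each k, try every first piece i and keep the best of price[i] + r[k−i].
r[1] = 1
r[2] = 3
r[3] = 4  (first piece 1, then r[2]=3)
r[4] = 9
r[5] = 10  (first piece 1, then r[4]=9)
r[6] = 12  (first piece 2, then r[4]=9)
r[7] = 19
r[8] = 20  (first piece 1, then r[7]=19)
Maximum revenue is ¢20.
Now minimize piece count subject to staying optimal: for each k, pieces[k] = 1 + min over i with p[i]+r[k−i]=r[k] of pieces[k−i].
pieces[5] = 2
pieces[6] = 2
pieces[7] = 1
pieces[8] = 2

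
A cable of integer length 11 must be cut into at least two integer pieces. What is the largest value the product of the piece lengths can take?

54

Let g[k] be the best product for length k (with at least one cut). For each first piece i, the rest contributes max(k−i, g[k−i]).
g[2] = 1×max(1,0) = 1×1 = 1
g[3] = 1×max(2,1) = 1×2 = 2
g[4] = 2×max(2,1) = 2×2 = 4
g[5] = 2×max(3,2) = 2×3 = 6
g[6] = 3×max(3,2) = 3×3 = 9
g[7] = 2×max(5,6) = 2×6 = 12
g[8] = 2×max(6,9) = 2×9 = 18
g[9] = 3×max(6,9) = 3×9 = 27
g[10] = 2×max(8,18) = 2×18 = 36
g[11] = 2×max(9,27) = 2×27 = 54
One optimal split: 3 + 3 + 3 + 2; product 3×3×3×2 = 54.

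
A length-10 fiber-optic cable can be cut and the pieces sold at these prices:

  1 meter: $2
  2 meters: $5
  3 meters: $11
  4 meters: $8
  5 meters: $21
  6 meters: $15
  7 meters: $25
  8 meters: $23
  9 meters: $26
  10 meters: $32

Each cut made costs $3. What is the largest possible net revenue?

Let v[k] be the best obtainable value from length k. For each k, try every first piece i and keep the best of price[i] + v[k−i] minus the 3 cut fee when i<k.
v[1] = 2
v[2] = 5
v[3] = 11
v[4] = 10  (first piece 1, then v[3]=11)
v[5] = 21
v[6] = 20  (first piece 1, then v[5]=21)
v[7] = 25
v[8] = 29  (first piece 3, then v[5]=21)
v[9] = 28  (first piece 1, then v[8]=29)
v[10] = 39  (first piece 5, then v[5]=21)
One optimal plan: pieces 5 + 5 (1 cut) → $42 − $3 = $39.

39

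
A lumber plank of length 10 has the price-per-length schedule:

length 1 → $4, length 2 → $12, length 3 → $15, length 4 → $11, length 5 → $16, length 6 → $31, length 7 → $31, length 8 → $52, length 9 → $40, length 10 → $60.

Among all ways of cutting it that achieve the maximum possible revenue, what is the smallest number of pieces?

2

Build r[k] bottom-up: r[k] = max over allowed piece i of (p[i] + r[k−i]).
r[1] = 4
r[2] = 12
r[3] = 16  (first piece 1, then r[2]=12)
r[4] = 24  (first piece 2, then r[2]=12)
r[5] = 28  (first piece 1, then r[4]=24)
r[6] = 36  (first piece 2, then r[4]=24)
r[7] = 40  (first piece 1, then r[6]=36)
r[8] = 52
r[9] = 56  (first piece 1, then r[8]=52)
r[10] = 64  (first piece 2, then r[8]=52)
Maximum revenue is $64.
Now minimize piece count subject to staying optimal: for each k, pieces[k] = 1 + min over i with p[i]+r[k−i]=r[k] of pieces[k−i].
pieces[7] = 4
pieces[8] = 1
pieces[9] = 2
pieces[10] = 2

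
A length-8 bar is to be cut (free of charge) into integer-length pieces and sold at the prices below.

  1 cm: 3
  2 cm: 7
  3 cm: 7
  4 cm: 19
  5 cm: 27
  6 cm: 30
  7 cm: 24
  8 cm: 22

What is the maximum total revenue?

38

Consider every possible first cut. v[k] is the best of p[i]+v[k−i] over all sellable i≤k.
v[1] = 3
v[2] = 7
v[3] = 10  (first piece 1, then v[2]=7)
v[4] = 19
v[5] = 27
v[6] = 30  (first piece 1, then v[5]=27)
v[7] = 34  (first piece 2, then v[5]=27)
v[8] = 38  (first piece 4, then v[4]=19)
One optimal cutting: 4 + 4 → 19 + 19 = 38.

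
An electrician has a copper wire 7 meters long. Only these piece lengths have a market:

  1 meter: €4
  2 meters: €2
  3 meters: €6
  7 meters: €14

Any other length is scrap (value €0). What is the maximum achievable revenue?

28

Let best[k] be the best obtainable value from length k. For each k, try every first piece i and keep the best of price[i] + best[k−i].
best[1] = 4
best[2] = max(4+4, 2+0) = 8
best[3] = max(4+8, 2+4, 6+0) = 12
best[4] = max(4+12, 2+8, 6+4) = 16
best[5] = max(4+16, 2+12, 6+8) = 20
best[6] = max(4+20, 2+16, 6+12) = 24
best[7] = max(4+24, 2+20, 6+16, 14+0) = 28
One optimal cutting: 1 + 1 + 1 + 1 + 1 + 1 + 1 → €28.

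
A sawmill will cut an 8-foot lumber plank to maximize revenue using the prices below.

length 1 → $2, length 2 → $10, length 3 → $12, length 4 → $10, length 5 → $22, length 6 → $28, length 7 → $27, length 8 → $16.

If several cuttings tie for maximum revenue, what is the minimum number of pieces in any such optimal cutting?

4

Consider every possible first cut. r[k] is the best of p[i]+r[k−i] over all sellable i≤k.
r[1] = 2
r[2] = max(2+2, 10+0) = 10
r[3] = max(2+10, 10+2, 12+0) = 12
r[4] = max(2+12, 10+10, 12+2, 10+0) = 20
r[5] = max(2+20, 10+12, 12+10, 10+2, 22+0) = 22
r[6] = max(2+22, 10+20, 12+12, 10+10, 22+2, 28+0) = 30
r[7] = max(2+30, 10+22, 12+20, …, 28+2, 27+0) = 32
r[8] = max(2+32, 10+30, 12+22, …, 27+2, 16+0) = 40
Maximum revenue is $40.
Now minimize piece count subject to staying optimal: for each k, pieces[k] = 1 + min over i with p[i]+r[k−i]=r[k] of pieces[k−i].
pieces[5] = 1
pieces[6] = 3
pieces[7] = 2
pieces[8] = 4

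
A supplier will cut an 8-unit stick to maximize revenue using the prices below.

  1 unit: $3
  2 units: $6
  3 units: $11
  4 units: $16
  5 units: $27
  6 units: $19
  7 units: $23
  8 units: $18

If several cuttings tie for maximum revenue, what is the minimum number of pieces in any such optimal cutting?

Build r[k] bottom-up: r[k] = max over allowed piece i of (p[i] + r[k−i]).
r[1] = 3
r[2] = 6  (first piece 1, then r[1]=3)
r[3] = 11
r[4] = 16
r[5] = 27
r[6] = 30  (first piece 1, then r[5]=27)
r[7] = 33  (first piece 1, then r[6]=30)
r[8] = 38  (first piece 3, then r[5]=27)
Maximum revenue is $38.
Now minimize piece count subject to staying optimal: for each k, pieces[k] = 1 + min over i with p[i]+r[k−i]=r[k] of pieces[k−i].
pieces[5] = 1
pieces[6] = 2
pieces[7] = 2
pieces[8] = 2

2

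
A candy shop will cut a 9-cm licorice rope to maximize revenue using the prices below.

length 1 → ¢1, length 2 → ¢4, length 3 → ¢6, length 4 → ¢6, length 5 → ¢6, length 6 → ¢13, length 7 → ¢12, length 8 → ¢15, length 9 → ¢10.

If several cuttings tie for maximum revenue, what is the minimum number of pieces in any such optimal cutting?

2

Consider every possible first cut. r[k] is the best of p[i]+r[k−i] over all sellable i≤k.
r[1] = 1
r[2] = max(1+1, 4+0) = 4
r[3] = max(1+4, 4+1, 6+0) = 6
r[4] = max(1+6, 4+4, 6+1, 6+0) = 8
r[5] = max(1+8, 4+6, 6+4, 6+1, 6+0) = 10
r[6] = max(1+10, 4+8, 6+6, 6+4, 6+1, 13+0) = 13
r[7] = max(1+13, 4+10, 6+8, …, 13+1, 12+0) = 14
r[8] = max(1+14, 4+13, 6+10, …, 12+1, 15+0) = 17
r[9] = max(1+17, 4+14, 6+13, …, 15+1, 10+0) = 19
Maximum revenue is ¢19.
Now minimize piece count subject to staying optimal: for each k, pieces[k] = 1 + min over i with p[i]+r[k−i]=r[k] of pieces[k−i].
pieces[6] = 1
pieces[7] = 2
pieces[8] = 2
pieces[9] = 2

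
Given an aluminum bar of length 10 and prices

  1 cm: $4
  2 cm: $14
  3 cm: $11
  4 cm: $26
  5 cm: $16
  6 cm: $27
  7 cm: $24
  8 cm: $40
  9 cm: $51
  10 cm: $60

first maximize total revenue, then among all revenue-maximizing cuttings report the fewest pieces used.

5

Let r[k] be the best obtainable value from length k. For each k, try every first piece i and keep the best of price[i] + r[k−i].
r[1] = 4
r[2] = max(4+4, 14+0) = 14
r[3] = max(4+14, 14+4, 11+0) = 18
r[4] = max(4+18, 14+14, 11+4, 26+0) = 28
r[5] = max(4+28, 14+18, 11+14, 26+4, 16+0) = 32
r[6] = max(4+32, 14+28, 11+18, 26+14, 16+4, 27+0) = 42
r[7] = max(4+42, 14+32, 11+28, …, 27+4, 24+0) = 46
r[8] = max(4+46, 14+42, 11+32, …, 24+4, 40+0) = 56
r[9] = max(4+56, 14+46, 11+42, …, 40+4, 51+0) = 60
r[10] = max(4+60, 14+56, 11+46, …, 51+4, 60+0) = 70
Maximum revenue is $70.
Now minimize piece count subject to staying optimal: for each k, pieces[k] = 1 + min over i with p[i]+r[k−i]=r[k] of pieces[k−i].
pieces[7] = 4
pieces[8] = 4
pieces[9] = 5
pieces[10] = 5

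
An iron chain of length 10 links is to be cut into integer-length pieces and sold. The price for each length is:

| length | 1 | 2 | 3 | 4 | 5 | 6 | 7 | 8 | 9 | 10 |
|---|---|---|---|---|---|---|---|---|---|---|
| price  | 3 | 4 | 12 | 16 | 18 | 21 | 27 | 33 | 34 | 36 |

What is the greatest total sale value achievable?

Consider every possible first cut. R[k] is the best of p[i]+R[k−i] over all sellable i≤k.
R[1] = 3
R[2] = max(3+3, 4+0) = 6
R[3] = max(3+6, 4+3, 12+0) = 12
R[4] = max(3+12, 4+6, 12+3, 16+0) = 16
R[5] = max(3+16, 4+12, 12+6, 16+3, 18+0) = 19
R[6] = max(3+19, 4+16, 12+12, 16+6, 18+3, 21+0) = 24
R[7] = max(3+24, 4+19, 12+16, …, 21+3, 27+0) = 28
R[8] = max(3+28, 4+24, 12+19, …, 27+3, 33+0) = 33
R[9] = max(3+33, 4+28, 12+24, …, 33+3, 34+0) = 36
R[10] = max(3+36, 4+33, 12+28, …, 34+3, 36+0) = 40
One optimal cutting: 4 + 3 + 3 → $16 + $12 + $12 = $40.

40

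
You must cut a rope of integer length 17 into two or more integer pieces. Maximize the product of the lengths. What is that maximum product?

486

Fill m[k] for k=2..17: at each k try every first piece i and multiply by the better of (k−i) uncut or m[k−i].
Small cases: m[2]=1, m[3]=2, m[4]=4, m[5]=6, m[6]=9, m[7]=12, m[8]=18, m[9]=27, m[10]=36, m[11]=54.
m[12] = max(1*54, 2*36, 3*27, …, 10*2, 11*1) = 81
m[13] = max(1*81, 2*54, 3*36, …, 11*2, 12*1) = 108
m[14] = max(1*108, 2*81, 3*54, …, 12*2, 13*1) = 162
m[15] = max(1*162, 2*108, 3*81, …, 13*2, 14*1) = 243
m[16] = max(1*243, 2*162, 3*108, …, 14*2, 15*1) = 324
m[17] = max(1*324, 2*243, 3*162, …, 15*2, 16*1) = 486
One optimal split: 3 + 3 + 3 + 3 + 3 + 2; product 3*3*3*3*3*2 = 486.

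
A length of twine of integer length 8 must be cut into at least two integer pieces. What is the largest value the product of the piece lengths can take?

18

Fill g[k] for k=2..8: at each k try every first piece i and multiply by the better of (k−i) uncut or g[k−i].
Small cases: g[2]=1, g[3]=2.
g[4] = max(1×3, 2×2, 3×1) = 4
g[5] = max(1×4, 2×3, 3×2, 4×1) = 6
g[6] = max(1×6, 2×4, 3×3, 4×2, 5×1) = 9
g[7] = max(1×9, 2×6, 3×4, 4×3, 5×2, 6×1) = 12
g[8] = max(1×12, 2×9, 3×6, …, 6×2, 7×1) = 18
One optimal split: 3 + 3 + 2; product 3×3×2 = 18.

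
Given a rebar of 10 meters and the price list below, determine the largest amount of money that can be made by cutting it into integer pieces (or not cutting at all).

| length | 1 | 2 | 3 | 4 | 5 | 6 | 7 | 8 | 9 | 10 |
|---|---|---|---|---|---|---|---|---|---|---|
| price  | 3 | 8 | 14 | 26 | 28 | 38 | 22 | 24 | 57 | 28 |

Build r[k] bottom-up: r[k] = max over allowed piece i of (p[i] + r[k−i]).
r[1] = 3
r[2] = max(3+3, 8+0) = 8
r[3] = max(3+8, 8+3, 14+0) = 14
r[4] = max(3+14, 8+8, 14+3, 26+0) = 26
r[5] = max(3+26, 8+14, 14+8, 26+3, 28+0) = 29
r[6] = max(3+29, 8+26, 14+14, 26+8, 28+3, 38+0) = 38
r[7] = max(3+38, 8+29, 14+26, …, 38+3, 22+0) = 41
r[8] = max(3+41, 8+38, 14+29, …, 22+3, 24+0) = 52
r[9] = max(3+52, 8+41, 14+38, …, 24+3, 57+0) = 57
r[10] = max(3+57, 8+52, 14+41, …, 57+3, 28+0) = 64
One optimal cutting: 6 + 4 → ₹38 + ₹26 = ₹64.

64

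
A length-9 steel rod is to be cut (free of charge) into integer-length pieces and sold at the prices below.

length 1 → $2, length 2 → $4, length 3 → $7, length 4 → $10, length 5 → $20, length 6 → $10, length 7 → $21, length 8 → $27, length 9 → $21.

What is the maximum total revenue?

30

Consider every possible first cut. R[k] is the best of p[i]+R[k−i] over all sellable i≤k.
R[1] = 2
R[2] = 4  (first piece 1, then R[1]=2)
R[3] = 7
R[4] = 10
R[5] = 20
R[6] = 22  (first piece 1, then R[5]=20)
R[7] = 24  (first piece 1, then R[6]=22)
R[8] = 27  (first piece 3, then R[5]=20)
R[9] = 30  (first piece 4, then R[5]=20)
One optimal cutting: 5 + 4 → $20 + $10 = $30.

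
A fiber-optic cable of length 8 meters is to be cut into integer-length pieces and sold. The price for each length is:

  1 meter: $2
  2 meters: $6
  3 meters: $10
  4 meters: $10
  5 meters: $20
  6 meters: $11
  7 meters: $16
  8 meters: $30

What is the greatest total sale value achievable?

Let best[k] be the best obtainable value from length k. For each k, try every first piece i and keep the best of price[i] + best[k−i].
best[1] = 2
best[2] = 6
best[3] = 10
best[4] = 12  (first piece 1, then best[3]=10)
best[5] = 20
best[6] = 22  (first piece 1, then best[5]=20)
best[7] = 26  (first piece 2, then best[5]=20)
best[8] = 30  (first piece 3, then best[5]=20)
One optimal cutting: 5 + 3 → $20 + $10 = $30.

30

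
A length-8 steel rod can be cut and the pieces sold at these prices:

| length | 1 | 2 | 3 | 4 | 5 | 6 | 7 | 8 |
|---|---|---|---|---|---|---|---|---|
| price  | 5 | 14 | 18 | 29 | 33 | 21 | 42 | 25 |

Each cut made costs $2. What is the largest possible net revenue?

56

Build r[k] bottom-up: r[k] = max over allowed piece i of (p[i] + r[k−i]) − 2 per cut.
r[1] = 5
r[2] = max(5+5-2, 14+0) = 14
r[3] = max(5+14-2, 14+5-2, 18+0) = 18
r[4] = max(5+18-2, 14+14-2, 18+5-2, 29+0) = 29
r[5] = max(5+29-2, 14+18-2, 18+14-2, 29+5-2, 33+0) = 33
r[6] = max(5+33-2, 14+29-2, 18+18-2, 29+14-2, 33+5-2, 21+0) = 41
r[7] = max(5+41-2, 14+33-2, 18+29-2, …, 21+5-2, 42+0) = 45
r[8] = max(5+45-2, 14+41-2, 18+33-2, …, 42+5-2, 25+0) = 56
One optimal plan: pieces 4 + 4 (1 cut) → $58 − $2 = $56.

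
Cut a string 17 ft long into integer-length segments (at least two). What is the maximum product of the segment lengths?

486

Fill f[k] for k=2..17: at each k try every first piece i and multiply by the better of (k−i) uncut or f[k−i].
f[2] = 1×max(1,0) = 1×1 = 1
f[3] = 1×max(2,1) = 1×2 = 2
f[4] = 2×max(2,1) = 2×2 = 4
f[5] = 2×max(3,2) = 2×3 = 6
f[6] = 3×max(3,2) = 3×3 = 9
f[7] = 2×max(5,6) = 2×6 = 12
f[8] = 2×max(6,9) = 2×9 = 18
f[9] = 3×max(6,9) = 3×9 = 27
f[10] = 2×max(8,18) = 2×18 = 36
f[11] = 2×max(9,27) = 2×27 = 54
f[12] = 3×max(9,27) = 3×27 = 81
f[13] = 2×max(11,54) = 2×54 = 108
f[14] = 2×max(12,81) = 2×81 = 162
f[15] = 3×max(12,81) = 3×81 = 243
f[16] = 2×max(14,162) = 2×162 = 324
f[17] = 2×max(15,243) = 2×243 = 486
One optimal split: 3 + 3 + 3 + 3 + 3 + 2; product 3×3×3×3×3×2 = 486.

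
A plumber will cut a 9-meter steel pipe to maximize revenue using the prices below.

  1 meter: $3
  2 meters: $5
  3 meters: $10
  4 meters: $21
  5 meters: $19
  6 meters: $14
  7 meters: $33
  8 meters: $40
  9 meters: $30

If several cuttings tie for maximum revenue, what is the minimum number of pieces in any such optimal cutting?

3

Build r[k] bottom-up: r[k] = max over allowed piece i of (p[i] + r[k−i]).
r[1] = 3
r[2] = max(3+3, 5+0) = 6
r[3] = max(3+6, 5+3, 10+0) = 10
r[4] = max(3+10, 5+6, 10+3, 21+0) = 21
r[5] = max(3+21, 5+10, 10+6, 21+3, 19+0) = 24
r[6] = max(3+24, 5+21, 10+10, 21+6, 19+3, 14+0) = 27
r[7] = max(3+27, 5+24, 10+21, …, 14+3, 33+0) = 33
r[8] = max(3+33, 5+27, 10+24, …, 33+3, 40+0) = 42
r[9] = max(3+42, 5+33, 10+27, …, 40+3, 30+0) = 45
Maximum revenue is $45.
Now minimize piece count subject to staying optimal: for each k, pieces[k] = 1 + min over i with p[i]+r[k−i]=r[k] of pieces[k−i].
pieces[6] = 3
pieces[7] = 1
pieces[8] = 2
pieces[9] = 3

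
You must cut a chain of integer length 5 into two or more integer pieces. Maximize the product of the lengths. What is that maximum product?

Fill f[k] for k=2..5: at each k try every first piece i and multiply by the better of (k−i) uncut or f[k−i].
f[2] = 1*max(1,0) = 1*1 = 1
f[3] = 1*max(2,1) = 1*2 = 2
f[4] = 2*max(2,1) = 2*2 = 4
f[5] = 2*max(3,2) = 2*3 = 6
One optimal split: 3 + 2; product 3*2 = 6.

6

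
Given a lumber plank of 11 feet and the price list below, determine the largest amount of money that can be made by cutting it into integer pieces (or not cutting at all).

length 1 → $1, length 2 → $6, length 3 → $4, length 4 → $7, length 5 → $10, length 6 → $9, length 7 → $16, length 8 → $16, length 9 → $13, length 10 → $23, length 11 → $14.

31

Build R[k] bottom-up: R[k] = max over allowed piece i of (p[i] + R[k−i]).
R[1] = 1
R[2] = 6
R[3] = 7  (first piece 1, then R[2]=6)
R[4] = 12  (first piece 2, then R[2]=6)
R[5] = 13  (first piece 1, then R[4]=12)
R[6] = 18  (first piece 2, then R[4]=12)
R[7] = 19  (first piece 1, then R[6]=18)
R[8] = 24  (first piece 2, then R[6]=18)
R[9] = 25  (first piece 1, then R[8]=24)
R[10] = 30  (first piece 2, then R[8]=24)
R[11] = 31  (first piece 1, then R[10]=30)
One optimal cutting: 2 + 2 + 2 + 2 + 2 + 1 → $6 + $6 + $6 + $6 + $6 + $1 = $31.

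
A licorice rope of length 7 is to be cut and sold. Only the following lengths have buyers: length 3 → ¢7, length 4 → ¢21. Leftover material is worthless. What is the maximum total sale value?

Let r[k] be the best obtainable value from length k. For each k, try every first piece i and keep the best of price[i] + r[k−i].
r[1] = 0
r[2] = 0
r[3] = 7
r[4] = 21
r[5] = 21
r[6] = 21
r[7] = 28  (first piece 3, then r[4]=21)
One optimal cutting: 4 + 3 → ¢28.

28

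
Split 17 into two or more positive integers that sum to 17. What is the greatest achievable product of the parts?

486

Define prod[k] = max over 1≤i<k of i · max(k−i, prod[k−i]); the inner max lets the remainder stay uncut if that's better.
prod[2] = 1·max(1,0) = 1·1 = 1
prod[3] = max(1·2, 2·1) = 2
prod[4] = max(1·3, 2·2, 3·1) = 4
prod[5] = max(1·4, 2·3, 3·2, 4·1) = 6
prod[6] = max(1·6, 2·4, 3·3, 4·2, 5·1) = 9
prod[7] = max(1·9, 2·6, 3·4, 4·3, 5·2, 6·1) = 12
prod[8] = max(1·12, 2·9, 3·6, …, 6·2, 7·1) = 18
prod[9] = max(1·18, 2·12, 3·9, …, 7·2, 8·1) = 27
prod[10] = max(1·27, 2·18, 3·12, …, 8·2, 9·1) = 36
prod[11] = max(1·36, 2·27, 3·18, …, 9·2, 10·1) = 54
prod[12] = max(1·54, 2·36, 3·27, …, 10·2, 11·1) = 81
prod[13] = max(1·81, 2·54, 3·36, …, 11·2, 12·1) = 108
prod[14] = max(1·108, 2·81, 3·54, …, 12·2, 13·1) = 162
prod[15] = max(1·162, 2·108, 3·81, …, 13·2, 14·1) = 243
prod[16] = max(1·243, 2·162, 3·108, …, 14·2, 15·1) = 324
prod[17] = max(1·324, 2·243, 3·162, …, 15·2, 16·1) = 486
One optimal split: 3 + 3 + 3 + 3 + 3 + 2; product 3·3·3·3·3·2 = 486.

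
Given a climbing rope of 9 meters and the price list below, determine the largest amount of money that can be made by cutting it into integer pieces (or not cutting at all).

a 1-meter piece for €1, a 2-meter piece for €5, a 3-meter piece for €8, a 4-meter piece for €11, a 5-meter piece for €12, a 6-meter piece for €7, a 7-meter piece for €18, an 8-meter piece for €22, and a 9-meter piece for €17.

Let best[k] be the best obtainable value from length k. For each k, try every first piece i and keep the best of price[i] + best[k−i].
best[1] = 1
best[2] = 5
best[3] = 8
best[4] = 11
best[5] = 13  (first piece 2, then best[3]=8)
best[6] = 16  (first piece 2, then best[4]=11)
best[7] = 19  (first piece 3, then best[4]=11)
best[8] = 22  (first piece 4, then best[4]=11)
best[9] = 24  (first piece 2, then best[7]=19)
One optimal cutting: 4 + 3 + 2 → €11 + €8 + €5 = €24.

24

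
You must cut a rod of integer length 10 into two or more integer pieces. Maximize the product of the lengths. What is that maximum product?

36

Let f[k] be the best product for length k (with at least one cut). For each first piece i, the rest contributes max(k−i, f[k−i]).
Small cases: f[2]=1.
f[3] = max(1*2, 2*1) = 2
f[4] = max(1*3, 2*2, 3*1) = 4
f[5] = max(1*4, 2*3, 3*2, 4*1) = 6
f[6] = max(1*6, 2*4, 3*3, 4*2, 5*1) = 9
f[7] = max(1*9, 2*6, 3*4, 4*3, 5*2, 6*1) = 12
f[8] = max(1*12, 2*9, 3*6, …, 6*2, 7*1) = 18
f[9] = max(1*18, 2*12, 3*9, …, 7*2, 8*1) = 27
f[10] = max(1*27, 2*18, 3*12, …, 8*2, 9*1) = 36
One optimal split: 3 + 3 + 2 + 2; product 3*3*2*2 = 36.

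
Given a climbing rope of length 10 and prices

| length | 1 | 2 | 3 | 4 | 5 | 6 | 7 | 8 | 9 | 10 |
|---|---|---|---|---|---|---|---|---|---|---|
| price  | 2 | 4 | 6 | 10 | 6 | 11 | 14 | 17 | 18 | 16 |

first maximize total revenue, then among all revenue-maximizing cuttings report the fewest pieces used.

Build r[k] bottom-up: r[k] = max over allowed piece i of (p[i] + r[k−i]).
r[1] = 2
r[2] = 4  (first piece 1, then r[1]=2)
r[3] = 6  (first piece 1, then r[2]=4)
r[4] = 10
r[5] = 12  (first piece 1, then r[4]=10)
r[6] = 14  (first piece 1, then r[5]=12)
r[7] = 16  (first piece 1, then r[6]=14)
r[8] = 20  (first piece 4, then r[4]=10)
r[9] = 22  (first piece 1, then r[8]=20)
r[10] = 24  (first piece 1, then r[9]=22)
Maximum revenue is €24.
Now minimize piece count subject to staying optimal: for each k, pieces[k] = 1 + min over i with p[i]+r[k−i]=r[k] of pieces[k−i].
pieces[7] = 2
pieces[8] = 2
pieces[9] = 3
pieces[10] = 3

3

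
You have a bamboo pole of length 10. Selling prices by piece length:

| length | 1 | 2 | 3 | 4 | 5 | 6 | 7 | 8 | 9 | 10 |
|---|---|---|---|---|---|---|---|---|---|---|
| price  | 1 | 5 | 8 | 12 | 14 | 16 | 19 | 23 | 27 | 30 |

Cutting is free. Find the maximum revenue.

Consider every possible first cut. best[k] is the best of p[i]+best[k−i] over all sellable i≤k.
best[1] = 1
best[2] = 5
best[3] = 8
best[4] = 12
best[5] = 14
best[6] = 17  (first piece 2, then best[4]=12)
best[7] = 20  (first piece 3, then best[4]=12)
best[8] = 24  (first piece 4, then best[4]=12)
best[9] = 27
best[10] = 30
Best is to sell the whole 10-foot piece uncut for $30.

30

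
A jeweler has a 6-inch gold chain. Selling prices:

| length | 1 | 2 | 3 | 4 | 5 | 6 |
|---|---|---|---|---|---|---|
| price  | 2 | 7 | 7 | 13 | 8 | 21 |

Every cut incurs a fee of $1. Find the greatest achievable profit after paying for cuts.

21

Build v[k] bottom-up: v[k] = max over allowed piece i of (p[i] + v[k−i]) − 1 per cut.
v[1] = 2
v[2] = max(2+2-1, 7+0) = 7
v[3] = max(2+7-1, 7+2-1, 7+0) = 8
v[4] = max(2+8-1, 7+7-1, 7+2-1, 13+0) = 13
v[5] = max(2+13-1, 7+8-1, 7+7-1, 13+2-1, 8+0) = 14
v[6] = max(2+14-1, 7+13-1, 7+8-1, 13+7-1, 8+2-1, 21+0) = 21
Best is to make no cuts and sell whole for $21.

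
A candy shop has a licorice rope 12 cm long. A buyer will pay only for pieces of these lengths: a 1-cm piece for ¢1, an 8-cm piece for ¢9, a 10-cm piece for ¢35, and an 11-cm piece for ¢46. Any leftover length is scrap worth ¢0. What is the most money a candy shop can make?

Let best[k] be the best obtainable value from length k. For each k, try every first piece i and keep the best of price[i] + best[k−i].
best[1] = 1
best[2] = 2  (first piece 1, then best[1]=1)
best[3] = 3  (first piece 1, then best[2]=2)
best[4] = 4  (first piece 1, then best[3]=3)
best[5] = 5  (first piece 1, then best[4]=4)
best[6] = 6  (first piece 1, then best[5]=5)
best[7] = 7  (first piece 1, then best[6]=6)
best[8] = 9
best[9] = 10  (first piece 1, then best[8]=9)
best[10] = 35
best[11] = 46
best[12] = 47  (first piece 1, then best[11]=46)
One optimal cutting: 11 + 1 → ¢47.

47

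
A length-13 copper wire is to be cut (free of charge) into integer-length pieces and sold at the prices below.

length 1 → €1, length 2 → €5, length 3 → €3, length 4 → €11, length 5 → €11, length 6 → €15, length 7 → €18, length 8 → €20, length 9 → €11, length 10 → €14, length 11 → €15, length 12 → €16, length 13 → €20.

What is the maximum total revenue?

34

Build R[k] bottom-up: R[k] = max over allowed piece i of (p[i] + R[k−i]).
R[1] = 1
R[2] = max(1+1, 5+0) = 5
R[3] = max(1+5, 5+1, 3+0) = 6
R[4] = max(1+6, 5+5, 3+1, 11+0) = 11
R[5] = max(1+11, 5+6, 3+5, 11+1, 11+0) = 12
R[6] = max(1+12, 5+11, 3+6, 11+5, 11+1, 15+0) = 16
R[7] = max(1+16, 5+12, 3+11, …, 15+1, 18+0) = 18
R[8] = max(1+18, 5+16, 3+12, …, 18+1, 20+0) = 22
R[9] = max(1+22, 5+18, 3+16, …, 20+1, 11+0) = 23
R[10] = max(1+23, 5+22, 3+18, …, 11+1, 14+0) = 27
R[11] = max(1+27, 5+23, 3+22, …, 14+1, 15+0) = 29
R[12] = max(1+29, 5+27, 3+23, …, 15+1, 16+0) = 33
R[13] = max(1+33, 5+29, 3+27, …, 16+1, 20+0) = 34
One optimal cutting: 4 + 4 + 4 + 1 → €11 + €11 + €11 + €1 = €34.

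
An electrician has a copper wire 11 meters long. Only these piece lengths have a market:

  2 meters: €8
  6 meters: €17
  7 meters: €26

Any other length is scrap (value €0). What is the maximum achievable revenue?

42

Consider every possible first cut. best[k] is the best of p[i]+best[k−i] over all sellable i≤k.
best[1] = 0
best[2] = 8
best[3] = 8
best[4] = 16  (first piece 2, then best[2]=8)
best[5] = 16
best[6] = max(8+16, 17+0) = 24
best[7] = max(8+16, 17+0, 26+0) = 26
best[8] = max(8+24, 17+8, 26+0) = 32
best[9] = max(8+26, 17+8, 26+8) = 34
best[10] = max(8+32, 17+16, 26+8) = 40
best[11] = max(8+34, 17+16, 26+16) = 42
One optimal cutting: 7 + 2 + 2 → €42.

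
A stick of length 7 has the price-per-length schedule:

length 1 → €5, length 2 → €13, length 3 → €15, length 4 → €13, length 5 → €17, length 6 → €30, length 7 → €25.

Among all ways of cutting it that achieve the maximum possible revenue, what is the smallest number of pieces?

4

Consider every possible first cut. r[k] is the best of p[i]+r[k−i] over all sellable i≤k.
r[1] = 5
r[2] = max(5+5, 13+0) = 13
r[3] = max(5+13, 13+5, 15+0) = 18
r[4] = max(5+18, 13+13, 15+5, 13+0) = 26
r[5] = max(5+26, 13+18, 15+13, 13+5, 17+0) = 31
r[6] = max(5+31, 13+26, 15+18, 13+13, 17+5, 30+0) = 39
r[7] = max(5+39, 13+31, 15+26, …, 30+5, 25+0) = 44
Maximum revenue is €44.
Now minimize piece count subject to staying optimal: for each k, pieces[k] = 1 + min over i with p[i]+r[k−i]=r[k] of pieces[k−i].
pieces[4] = 2
pieces[5] = 3
pieces[6] = 3
pieces[7] = 4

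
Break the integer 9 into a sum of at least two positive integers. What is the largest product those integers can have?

Let g[k] be the best product for length k (with at least one cut). For each first piece i, the rest contributes max(k−i, g[k−i]).
g[2] = 1*max(1,0) = 1*1 = 1
g[3] = max(1*2, 2*1) = 2
g[4] = max(1*3, 2*2, 3*1) = 4
g[5] = max(1*4, 2*3, 3*2, 4*1) = 6
g[6] = max(1*6, 2*4, 3*3, 4*2, 5*1) = 9
g[7] = max(1*9, 2*6, 3*4, 4*3, 5*2, 6*1) = 12
g[8] = max(1*12, 2*9, 3*6, …, 6*2, 7*1) = 18
g[9] = max(1*18, 2*12, 3*9, …, 7*2, 8*1) = 27
One optimal split: 3 + 3 + 3; product 3*3*3 = 27.

27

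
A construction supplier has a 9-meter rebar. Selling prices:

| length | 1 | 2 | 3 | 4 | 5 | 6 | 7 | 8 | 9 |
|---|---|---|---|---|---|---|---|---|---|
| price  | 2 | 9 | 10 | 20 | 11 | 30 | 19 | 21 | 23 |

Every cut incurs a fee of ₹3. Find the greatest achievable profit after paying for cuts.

37

Let r[k] be the best obtainable value from length k. For each k, try every first piece i and keep the best of price[i] + r[k−i] minus the 3 cut fee when i<k.
r[1] = 2
r[2] = max(2+2-3, 9+0) = 9
r[3] = max(2+9-3, 9+2-3, 10+0) = 10
r[4] = max(2+10-3, 9+9-3, 10+2-3, 20+0) = 20
r[5] = max(2+20-3, 9+10-3, 10+9-3, 20+2-3, 11+0) = 19
r[6] = max(2+19-3, 9+20-3, 10+10-3, 20+9-3, 11+2-3, 30+0) = 30
r[7] = max(2+30-3, 9+19-3, 10+20-3, …, 30+2-3, 19+0) = 29
r[8] = max(2+29-3, 9+30-3, 10+19-3, …, 19+2-3, 21+0) = 37
r[9] = max(2+37-3, 9+29-3, 10+30-3, …, 21+2-3, 23+0) = 37
One optimal plan: pieces 6 + 3 (1 cut) → ₹40 − ₹3 = ₹37.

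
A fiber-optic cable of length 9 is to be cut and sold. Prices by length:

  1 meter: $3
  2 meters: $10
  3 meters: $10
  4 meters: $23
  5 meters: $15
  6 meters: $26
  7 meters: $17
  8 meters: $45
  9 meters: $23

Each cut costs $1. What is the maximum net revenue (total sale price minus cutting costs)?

47

Consider every possible first cut. v[k] is the best of p[i]+v[k−i] over all sellable i≤k, charging 1 whenever i<k.
v[1] = 3
v[2] = max(3+3-1, 10+0) = 10
v[3] = max(3+10-1, 10+3-1, 10+0) = 12
v[4] = max(3+12-1, 10+10-1, 10+3-1, 23+0) = 23
v[5] = max(3+23-1, 10+12-1, 10+10-1, 23+3-1, 15+0) = 25
v[6] = max(3+25-1, 10+23-1, 10+12-1, 23+10-1, 15+3-1, 26+0) = 32
v[7] = max(3+32-1, 10+25-1, 10+23-1, …, 26+3-1, 17+0) = 34
v[8] = max(3+34-1, 10+32-1, 10+25-1, …, 17+3-1, 45+0) = 45
v[9] = max(3+45-1, 10+34-1, 10+32-1, …, 45+3-1, 23+0) = 47
One optimal plan: pieces 4 + 4 + 1 (2 cuts) → $49 − $2 = $47.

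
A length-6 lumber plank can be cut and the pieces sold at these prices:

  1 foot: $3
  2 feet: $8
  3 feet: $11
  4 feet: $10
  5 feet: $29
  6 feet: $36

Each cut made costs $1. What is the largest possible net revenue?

36

Let r[k] be the best obtainable value from length k. For each k, try every first piece i and keep the best of price[i] + r[k−i] minus the 1 cut fee when i<k.
r[1] = 3
r[2] = max(3+3-1, 8+0) = 8
r[3] = max(3+8-1, 8+3-1, 11+0) = 11
r[4] = max(3+11-1, 8+8-1, 11+3-1, 10+0) = 15
r[5] = max(3+15-1, 8+11-1, 11+8-1, 10+3-1, 29+0) = 29
r[6] = max(3+29-1, 8+15-1, 11+11-1, 10+8-1, 29+3-1, 36+0) = 36
Best is to make no cuts and sell whole for $36.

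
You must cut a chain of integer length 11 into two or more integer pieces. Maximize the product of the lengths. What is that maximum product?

Define m[k] = max over 1≤i<k of i · max(k−i, m[k−i]); the inner max lets the remainder stay uncut if that's better.
m[2] = 1*max(1,0) = 1*1 = 1
m[3] = 1*max(2,1) = 1*2 = 2
m[4] = 2*max(2,1) = 2*2 = 4
m[5] = 2*max(3,2) = 2*3 = 6
m[6] = 3*max(3,2) = 3*3 = 9
m[7] = 2*max(5,6) = 2*6 = 12
m[8] = 2*max(6,9) = 2*9 = 18
m[9] = 3*max(6,9) = 3*9 = 27
m[10] = 2*max(8,18) = 2*18 = 36
m[11] = 2*max(9,27) = 2*27 = 54
One optimal split: 3 + 3 + 3 + 2; product 3*3*3*2 = 54.

54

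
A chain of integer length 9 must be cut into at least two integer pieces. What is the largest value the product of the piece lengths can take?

27

Define P[k] = max over 1≤i<k of i · max(k−i, P[k−i]); the inner max lets the remainder stay uncut if that's better.
P[2] = 1×max(1,0) = 1×1 = 1
P[3] = max(1×2, 2×1) = 2
P[4] = max(1×3, 2×2, 3×1) = 4
P[5] = max(1×4, 2×3, 3×2, 4×1) = 6
P[6] = max(1×6, 2×4, 3×3, 4×2, 5×1) = 9
P[7] = max(1×9, 2×6, 3×4, 4×3, 5×2, 6×1) = 12
P[8] = max(1×12, 2×9, 3×6, …, 6×2, 7×1) = 18
P[9] = max(1×18, 2×12, 3×9, …, 7×2, 8×1) = 27
One optimal split: 3 + 3 + 3; product 3×3×3 = 27.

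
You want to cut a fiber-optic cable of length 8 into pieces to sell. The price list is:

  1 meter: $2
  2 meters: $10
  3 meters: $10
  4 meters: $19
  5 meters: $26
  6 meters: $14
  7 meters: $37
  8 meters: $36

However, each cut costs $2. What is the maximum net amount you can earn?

37

Let r[k] be the best obtainable value from length k. For each k, try every first piece i and keep the best of price[i] + r[k−i] minus the 2 cut fee when i<k.
r[1] = 2
r[2] = 10
r[3] = 10  (first piece 1, then r[2]=10)
r[4] = 19
r[5] = 26
r[6] = 27  (first piece 2, then r[4]=19)
r[7] = 37
r[8] = 37  (first piece 1, then r[7]=37)
One optimal plan: pieces 7 + 1 (1 cut) → $39 − $2 = $37.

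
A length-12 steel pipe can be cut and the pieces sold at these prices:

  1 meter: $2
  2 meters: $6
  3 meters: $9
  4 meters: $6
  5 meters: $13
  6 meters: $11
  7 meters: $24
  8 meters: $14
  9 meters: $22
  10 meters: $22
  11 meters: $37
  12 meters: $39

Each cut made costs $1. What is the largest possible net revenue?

39

Let net[k] be the best obtainable value from length k. For each k, try every first piece i and keep the best of price[i] + net[k−i] minus the 1 cut fee when i<k.
net[1] = 2
net[2] = max(2+2-1, 6+0) = 6
net[3] = max(2+6-1, 6+2-1, 9+0) = 9
net[4] = max(2+9-1, 6+6-1, 9+2-1, 6+0) = 11
net[5] = max(2+11-1, 6+9-1, 9+6-1, 6+2-1, 13+0) = 14
net[6] = max(2+14-1, 6+11-1, 9+9-1, 6+6-1, 13+2-1, 11+0) = 17
net[7] = max(2+17-1, 6+14-1, 9+11-1, …, 11+2-1, 24+0) = 24
net[8] = max(2+24-1, 6+17-1, 9+14-1, …, 24+2-1, 14+0) = 25
net[9] = max(2+25-1, 6+24-1, 9+17-1, …, 14+2-1, 22+0) = 29
net[10] = max(2+29-1, 6+25-1, 9+24-1, …, 22+2-1, 22+0) = 32
net[11] = max(2+32-1, 6+29-1, 9+25-1, …, 22+2-1, 37+0) = 37
net[12] = max(2+37-1, 6+32-1, 9+29-1, …, 37+2-1, 39+0) = 39
Best is to make no cuts and sell whole for $39.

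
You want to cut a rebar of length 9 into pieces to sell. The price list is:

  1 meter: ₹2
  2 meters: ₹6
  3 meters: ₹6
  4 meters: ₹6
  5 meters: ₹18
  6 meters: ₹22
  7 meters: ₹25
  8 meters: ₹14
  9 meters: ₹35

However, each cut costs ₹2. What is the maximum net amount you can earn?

Consider every possible first cut. net[k] is the best of p[i]+net[k−i] over all sellable i≤k, charging 2 whenever i<k.
net[1] = 2
net[2] = max(2+2-2, 6+0) = 6
net[3] = max(2+6-2, 6+2-2, 6+0) = 6
net[4] = max(2+6-2, 6+6-2, 6+2-2, 6+0) = 10
net[5] = max(2+10-2, 6+6-2, 6+6-2, 6+2-2, 18+0) = 18
net[6] = max(2+18-2, 6+10-2, 6+6-2, 6+6-2, 18+2-2, 22+0) = 22
net[7] = max(2+22-2, 6+18-2, 6+10-2, …, 22+2-2, 25+0) = 25
net[8] = max(2+25-2, 6+22-2, 6+18-2, …, 25+2-2, 14+0) = 26
net[9] = max(2+26-2, 6+25-2, 6+22-2, …, 14+2-2, 35+0) = 35
Best is to make no cuts and sell whole for ₹35.

35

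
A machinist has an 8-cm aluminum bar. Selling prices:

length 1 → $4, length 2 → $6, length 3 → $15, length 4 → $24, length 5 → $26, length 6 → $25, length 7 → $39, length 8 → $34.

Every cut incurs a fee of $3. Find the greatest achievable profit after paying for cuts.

45

Consider every possible first cut. r[k] is the best of p[i]+r[k−i] over all sellable i≤k, charging 3 whenever i<k.
r[1] = 4
r[2] = max(4+4-3, 6+0) = 6
r[3] = max(4+6-3, 6+4-3, 15+0) = 15
r[4] = max(4+15-3, 6+6-3, 15+4-3, 24+0) = 24
r[5] = max(4+24-3, 6+15-3, 15+6-3, 24+4-3, 26+0) = 26
r[6] = max(4+26-3, 6+24-3, 15+15-3, 24+6-3, 26+4-3, 25+0) = 27
r[7] = max(4+27-3, 6+26-3, 15+24-3, …, 25+4-3, 39+0) = 39
r[8] = max(4+39-3, 6+27-3, 15+26-3, …, 39+4-3, 34+0) = 45
One optimal plan: pieces 4 + 4 (1 cut) → $48 − $3 = $45.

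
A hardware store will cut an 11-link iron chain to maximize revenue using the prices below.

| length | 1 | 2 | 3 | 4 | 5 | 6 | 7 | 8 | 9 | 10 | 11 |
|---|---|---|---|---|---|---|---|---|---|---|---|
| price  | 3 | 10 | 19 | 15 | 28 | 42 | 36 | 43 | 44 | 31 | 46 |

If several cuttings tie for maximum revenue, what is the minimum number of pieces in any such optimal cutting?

3

Let r[k] be the best obtainable value from length k. For each k, try every first piece i and keep the best of price[i] + r[k−i].
r[1] = 3
r[2] = 10
r[3] = 19
r[4] = 22  (first piece 1, then r[3]=19)
r[5] = 29  (first piece 2, then r[3]=19)
r[6] = 42
r[7] = 45  (first piece 1, then r[6]=42)
r[8] = 52  (first piece 2, then r[6]=42)
r[9] = 61  (first piece 3, then r[6]=42)
r[10] = 64  (first piece 1, then r[9]=61)
r[11] = 71  (first piece 2, then r[9]=61)
Maximum revenue is $71.
Now minimize piece count subject to staying optimal: for each k, pieces[k] = 1 + min over i with p[i]+r[k−i]=r[k] of pieces[k−i].
pieces[8] = 2
pieces[9] = 2
pieces[10] = 3
pieces[11] = 3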